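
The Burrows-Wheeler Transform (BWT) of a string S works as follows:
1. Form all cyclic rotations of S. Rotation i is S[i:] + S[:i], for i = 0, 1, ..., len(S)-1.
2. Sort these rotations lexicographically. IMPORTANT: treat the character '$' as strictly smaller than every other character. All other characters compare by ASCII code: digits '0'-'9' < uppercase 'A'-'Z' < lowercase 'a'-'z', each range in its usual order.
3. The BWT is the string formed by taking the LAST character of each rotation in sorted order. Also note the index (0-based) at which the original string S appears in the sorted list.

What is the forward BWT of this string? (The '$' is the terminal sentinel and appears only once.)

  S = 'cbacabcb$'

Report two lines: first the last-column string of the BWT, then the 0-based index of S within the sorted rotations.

All 9 rotations (rotation i = S[i:]+S[:i]):
  rot[0] = cbacabcb$
  rot[1] = bacabcb$c
  rot[2] = acabcb$cb
  rot[3] = cabcb$cba
  rot[4] = abcb$cbac
  rot[5] = bcb$cbaca
  rot[6] = cb$cbacab
  rot[7] = b$cbacabc
  rot[8] = $cbacabcb
Sorted (with $ < everything):
  sorted[0] = $cbacabcb  (last char: 'b')
  sorted[1] = abcb$cbac  (last char: 'c')
  sorted[2] = acabcb$cb  (last char: 'b')
  sorted[3] = b$cbacabc  (last char: 'c')
  sorted[4] = bacabcb$c  (last char: 'c')
  sorted[5] = bcb$cbaca  (last char: 'a')
  sorted[6] = cabcb$cba  (last char: 'a')
  sorted[7] = cb$cbacab  (last char: 'b')
  sorted[8] = cbacabcb$  (last char: '$')
Last column: bcbccaab$
Original string S is at sorted index 8

Answer: bcbccaab$
8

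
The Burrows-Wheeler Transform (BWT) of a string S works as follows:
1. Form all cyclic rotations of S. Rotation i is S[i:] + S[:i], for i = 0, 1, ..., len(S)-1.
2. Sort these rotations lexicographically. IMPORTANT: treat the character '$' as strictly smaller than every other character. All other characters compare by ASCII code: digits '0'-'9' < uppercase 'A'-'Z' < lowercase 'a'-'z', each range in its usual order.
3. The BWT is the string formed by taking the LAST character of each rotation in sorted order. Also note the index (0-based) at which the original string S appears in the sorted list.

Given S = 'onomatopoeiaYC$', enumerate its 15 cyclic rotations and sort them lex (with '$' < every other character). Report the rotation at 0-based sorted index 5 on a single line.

All 15 rotations (rotation i = S[i:]+S[:i]):
  rot[0] = onomatopoeiaYC$
  rot[1] = nomatopoeiaYC$o
  rot[2] = omatopoeiaYC$on
  rot[3] = matopoeiaYC$ono
  rot[4] = atopoeiaYC$onom
  rot[5] = topoeiaYC$onoma
  rot[6] = opoeiaYC$onomat
  rot[7] = poeiaYC$onomato
  rot[8] = oeiaYC$onomatop
  rot[9] = eiaYC$onomatopo
  rot[10] = iaYC$onomatopoe
  rot[11] = aYC$onomatopoei
  rot[12] = YC$onomatopoeia
  rot[13] = C$onomatopoeiaY
  rot[14] = $onomatopoeiaYC
Sorted (with $ < everything):
  sorted[0] = $onomatopoeiaYC
  sorted[1] = C$onomatopoeiaY
  sorted[2] = YC$onomatopoeia
  sorted[3] = aYC$onomatopoei
  sorted[4] = atopoeiaYC$onom
  sorted[5] = eiaYC$onomatopo
  sorted[6] = iaYC$onomatopoe
  sorted[7] = matopoeiaYC$ono
  sorted[8] = nomatopoeiaYC$o
  sorted[9] = oeiaYC$onomatop
  sorted[10] = omatopoeiaYC$on
  sorted[11] = onomatopoeiaYC$
  sorted[12] = opoeiaYC$onomat
  sorted[13] = poeiaYC$onomato
  sorted[14] = topoeiaYC$onoma
sorted[5] = eiaYC$onomatopo

Answer: eiaYC$onomatopo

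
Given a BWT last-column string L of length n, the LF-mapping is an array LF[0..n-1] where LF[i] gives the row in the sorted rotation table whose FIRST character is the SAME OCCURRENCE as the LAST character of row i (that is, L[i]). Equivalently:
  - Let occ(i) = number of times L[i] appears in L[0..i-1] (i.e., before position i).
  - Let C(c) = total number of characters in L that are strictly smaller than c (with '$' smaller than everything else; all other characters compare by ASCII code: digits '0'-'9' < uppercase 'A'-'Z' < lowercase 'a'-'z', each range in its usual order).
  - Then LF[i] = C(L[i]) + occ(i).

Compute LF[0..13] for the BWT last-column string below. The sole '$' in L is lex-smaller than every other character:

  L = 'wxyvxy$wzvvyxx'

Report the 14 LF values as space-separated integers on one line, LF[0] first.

Answer: 4 6 10 1 7 11 0 5 13 2 3 12 8 9

Derivation:
Char counts: '$':1, 'v':3, 'w':2, 'x':4, 'y':3, 'z':1
C (first-col start): C('$')=0, C('v')=1, C('w')=4, C('x')=6, C('y')=10, C('z')=13
L[0]='w': occ=0, LF[0]=C('w')+0=4+0=4
L[1]='x': occ=0, LF[1]=C('x')+0=6+0=6
L[2]='y': occ=0, LF[2]=C('y')+0=10+0=10
L[3]='v': occ=0, LF[3]=C('v')+0=1+0=1
L[4]='x': occ=1, LF[4]=C('x')+1=6+1=7
L[5]='y': occ=1, LF[5]=C('y')+1=10+1=11
L[6]='$': occ=0, LF[6]=C('$')+0=0+0=0
L[7]='w': occ=1, LF[7]=C('w')+1=4+1=5
L[8]='z': occ=0, LF[8]=C('z')+0=13+0=13
L[9]='v': occ=1, LF[9]=C('v')+1=1+1=2
L[10]='v': occ=2, LF[10]=C('v')+2=1+2=3
L[11]='y': occ=2, LF[11]=C('y')+2=10+2=12
L[12]='x': occ=2, LF[12]=C('x')+2=6+2=8
L[13]='x': occ=3, LF[13]=C('x')+3=6+3=9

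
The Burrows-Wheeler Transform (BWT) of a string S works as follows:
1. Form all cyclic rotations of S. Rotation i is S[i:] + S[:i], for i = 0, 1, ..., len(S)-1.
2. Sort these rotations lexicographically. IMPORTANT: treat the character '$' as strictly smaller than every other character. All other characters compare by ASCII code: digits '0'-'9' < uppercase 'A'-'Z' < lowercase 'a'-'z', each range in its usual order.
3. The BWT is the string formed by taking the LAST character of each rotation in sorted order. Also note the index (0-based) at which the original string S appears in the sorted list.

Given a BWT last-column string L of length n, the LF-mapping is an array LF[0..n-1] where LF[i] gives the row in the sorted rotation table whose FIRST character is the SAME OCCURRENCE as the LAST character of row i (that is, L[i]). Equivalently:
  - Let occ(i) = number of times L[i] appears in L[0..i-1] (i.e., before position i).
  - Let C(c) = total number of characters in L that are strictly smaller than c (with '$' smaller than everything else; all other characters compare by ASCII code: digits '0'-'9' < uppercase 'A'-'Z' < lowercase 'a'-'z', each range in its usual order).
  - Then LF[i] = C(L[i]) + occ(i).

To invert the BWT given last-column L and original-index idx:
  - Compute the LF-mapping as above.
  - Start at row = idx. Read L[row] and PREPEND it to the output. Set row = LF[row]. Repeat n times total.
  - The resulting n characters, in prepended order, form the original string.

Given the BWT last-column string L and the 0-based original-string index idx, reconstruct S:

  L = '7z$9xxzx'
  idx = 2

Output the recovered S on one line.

LF mapping: 1 6 0 2 3 4 7 5
Walk LF starting at row 2, prepending L[row]:
  step 1: row=2, L[2]='$', prepend. Next row=LF[2]=0
  step 2: row=0, L[0]='7', prepend. Next row=LF[0]=1
  step 3: row=1, L[1]='z', prepend. Next row=LF[1]=6
  step 4: row=6, L[6]='z', prepend. Next row=LF[6]=7
  step 5: row=7, L[7]='x', prepend. Next row=LF[7]=5
  step 6: row=5, L[5]='x', prepend. Next row=LF[5]=4
  step 7: row=4, L[4]='x', prepend. Next row=LF[4]=3
  step 8: row=3, L[3]='9', prepend. Next row=LF[3]=2
Reversed output: 9xxxzz7$

Answer: 9xxxzz7$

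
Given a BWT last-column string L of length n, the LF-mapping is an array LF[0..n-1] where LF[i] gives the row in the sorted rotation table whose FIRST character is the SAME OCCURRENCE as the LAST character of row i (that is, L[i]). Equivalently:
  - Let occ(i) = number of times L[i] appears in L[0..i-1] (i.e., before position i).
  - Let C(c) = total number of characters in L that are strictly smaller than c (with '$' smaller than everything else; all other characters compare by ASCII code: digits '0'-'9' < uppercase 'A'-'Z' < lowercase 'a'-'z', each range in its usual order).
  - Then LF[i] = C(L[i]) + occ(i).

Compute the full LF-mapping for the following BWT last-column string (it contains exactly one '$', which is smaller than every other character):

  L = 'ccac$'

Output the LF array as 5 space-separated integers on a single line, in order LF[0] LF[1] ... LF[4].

Answer: 2 3 1 4 0

Derivation:
Char counts: '$':1, 'a':1, 'c':3
C (first-col start): C('$')=0, C('a')=1, C('c')=2
L[0]='c': occ=0, LF[0]=C('c')+0=2+0=2
L[1]='c': occ=1, LF[1]=C('c')+1=2+1=3
L[2]='a': occ=0, LF[2]=C('a')+0=1+0=1
L[3]='c': occ=2, LF[3]=C('c')+2=2+2=4
L[4]='$': occ=0, LF[4]=C('$')+0=0+0=0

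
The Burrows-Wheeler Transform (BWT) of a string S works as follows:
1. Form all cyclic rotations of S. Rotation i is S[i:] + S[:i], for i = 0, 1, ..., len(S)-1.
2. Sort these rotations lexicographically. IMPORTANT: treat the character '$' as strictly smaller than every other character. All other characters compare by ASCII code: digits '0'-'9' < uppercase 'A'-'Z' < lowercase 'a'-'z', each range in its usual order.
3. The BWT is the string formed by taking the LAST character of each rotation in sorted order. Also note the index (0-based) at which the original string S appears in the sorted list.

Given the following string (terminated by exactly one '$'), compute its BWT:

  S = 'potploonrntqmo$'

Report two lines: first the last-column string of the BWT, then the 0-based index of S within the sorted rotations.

All 15 rotations (rotation i = S[i:]+S[:i]):
  rot[0] = potploonrntqmo$
  rot[1] = otploonrntqmo$p
  rot[2] = tploonrntqmo$po
  rot[3] = ploonrntqmo$pot
  rot[4] = loonrntqmo$potp
  rot[5] = oonrntqmo$potpl
  rot[6] = onrntqmo$potplo
  rot[7] = nrntqmo$potploo
  rot[8] = rntqmo$potploon
  rot[9] = ntqmo$potploonr
  rot[10] = tqmo$potploonrn
  rot[11] = qmo$potploonrnt
  rot[12] = mo$potploonrntq
  rot[13] = o$potploonrntqm
  rot[14] = $potploonrntqmo
Sorted (with $ < everything):
  sorted[0] = $potploonrntqmo  (last char: 'o')
  sorted[1] = loonrntqmo$potp  (last char: 'p')
  sorted[2] = mo$potploonrntq  (last char: 'q')
  sorted[3] = nrntqmo$potploo  (last char: 'o')
  sorted[4] = ntqmo$potploonr  (last char: 'r')
  sorted[5] = o$potploonrntqm  (last char: 'm')
  sorted[6] = onrntqmo$potplo  (last char: 'o')
  sorted[7] = oonrntqmo$potpl  (last char: 'l')
  sorted[8] = otploonrntqmo$p  (last char: 'p')
  sorted[9] = ploonrntqmo$pot  (last char: 't')
  sorted[10] = potploonrntqmo$  (last char: '$')
  sorted[11] = qmo$potploonrnt  (last char: 't')
  sorted[12] = rntqmo$potploon  (last char: 'n')
  sorted[13] = tploonrntqmo$po  (last char: 'o')
  sorted[14] = tqmo$potploonrn  (last char: 'n')
Last column: opqormolpt$tnon
Original string S is at sorted index 10

Answer: opqormolpt$tnon
10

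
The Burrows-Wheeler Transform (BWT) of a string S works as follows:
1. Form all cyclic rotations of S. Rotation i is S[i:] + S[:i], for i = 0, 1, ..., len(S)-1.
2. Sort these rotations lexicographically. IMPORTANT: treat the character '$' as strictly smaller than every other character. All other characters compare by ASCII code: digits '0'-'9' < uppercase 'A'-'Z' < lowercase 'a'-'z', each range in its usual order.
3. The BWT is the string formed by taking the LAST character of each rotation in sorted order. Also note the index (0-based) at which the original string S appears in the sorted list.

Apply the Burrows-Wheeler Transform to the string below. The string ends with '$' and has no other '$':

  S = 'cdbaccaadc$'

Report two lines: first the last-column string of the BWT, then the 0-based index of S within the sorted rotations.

Answer: ccbaddca$ca
8

Derivation:
All 11 rotations (rotation i = S[i:]+S[:i]):
  rot[0] = cdbaccaadc$
  rot[1] = dbaccaadc$c
  rot[2] = baccaadc$cd
  rot[3] = accaadc$cdb
  rot[4] = ccaadc$cdba
  rot[5] = caadc$cdbac
  rot[6] = aadc$cdbacc
  rot[7] = adc$cdbacca
  rot[8] = dc$cdbaccaa
  rot[9] = c$cdbaccaad
  rot[10] = $cdbaccaadc
Sorted (with $ < everything):
  sorted[0] = $cdbaccaadc  (last char: 'c')
  sorted[1] = aadc$cdbacc  (last char: 'c')
  sorted[2] = accaadc$cdb  (last char: 'b')
  sorted[3] = adc$cdbacca  (last char: 'a')
  sorted[4] = baccaadc$cd  (last char: 'd')
  sorted[5] = c$cdbaccaad  (last char: 'd')
  sorted[6] = caadc$cdbac  (last char: 'c')
  sorted[7] = ccaadc$cdba  (last char: 'a')
  sorted[8] = cdbaccaadc$  (last char: '$')
  sorted[9] = dbaccaadc$c  (last char: 'c')
  sorted[10] = dc$cdbaccaa  (last char: 'a')
Last column: ccbaddca$ca
Original string S is at sorted index 8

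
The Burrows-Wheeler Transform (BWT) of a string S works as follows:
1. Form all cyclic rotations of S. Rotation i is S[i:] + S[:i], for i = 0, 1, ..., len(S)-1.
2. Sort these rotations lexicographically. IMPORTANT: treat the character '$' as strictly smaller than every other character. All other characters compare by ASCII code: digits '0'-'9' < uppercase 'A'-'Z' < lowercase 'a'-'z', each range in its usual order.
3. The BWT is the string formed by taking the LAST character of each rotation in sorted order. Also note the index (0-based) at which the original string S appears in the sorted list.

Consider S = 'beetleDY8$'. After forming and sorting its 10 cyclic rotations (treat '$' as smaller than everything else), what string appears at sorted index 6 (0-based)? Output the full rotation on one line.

All 10 rotations (rotation i = S[i:]+S[:i]):
  rot[0] = beetleDY8$
  rot[1] = eetleDY8$b
  rot[2] = etleDY8$be
  rot[3] = tleDY8$bee
  rot[4] = leDY8$beet
  rot[5] = eDY8$beetl
  rot[6] = DY8$beetle
  rot[7] = Y8$beetleD
  rot[8] = 8$beetleDY
  rot[9] = $beetleDY8
Sorted (with $ < everything):
  sorted[0] = $beetleDY8
  sorted[1] = 8$beetleDY
  sorted[2] = DY8$beetle
  sorted[3] = Y8$beetleD
  sorted[4] = beetleDY8$
  sorted[5] = eDY8$beetl
  sorted[6] = eetleDY8$b
  sorted[7] = etleDY8$be
  sorted[8] = leDY8$beet
  sorted[9] = tleDY8$bee
sorted[6] = eetleDY8$b

Answer: eetleDY8$b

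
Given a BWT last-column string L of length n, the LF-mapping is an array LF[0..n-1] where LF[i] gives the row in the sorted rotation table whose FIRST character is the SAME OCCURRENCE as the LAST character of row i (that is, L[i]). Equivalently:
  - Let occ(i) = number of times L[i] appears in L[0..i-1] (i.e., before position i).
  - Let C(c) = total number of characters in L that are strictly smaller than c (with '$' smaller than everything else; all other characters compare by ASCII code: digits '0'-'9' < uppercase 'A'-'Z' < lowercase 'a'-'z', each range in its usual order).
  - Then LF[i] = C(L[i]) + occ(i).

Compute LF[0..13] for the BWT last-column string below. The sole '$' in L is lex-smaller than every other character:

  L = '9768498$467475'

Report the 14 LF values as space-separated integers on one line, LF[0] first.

Char counts: '$':1, '4':3, '5':1, '6':2, '7':3, '8':2, '9':2
C (first-col start): C('$')=0, C('4')=1, C('5')=4, C('6')=5, C('7')=7, C('8')=10, C('9')=12
L[0]='9': occ=0, LF[0]=C('9')+0=12+0=12
L[1]='7': occ=0, LF[1]=C('7')+0=7+0=7
L[2]='6': occ=0, LF[2]=C('6')+0=5+0=5
L[3]='8': occ=0, LF[3]=C('8')+0=10+0=10
L[4]='4': occ=0, LF[4]=C('4')+0=1+0=1
L[5]='9': occ=1, LF[5]=C('9')+1=12+1=13
L[6]='8': occ=1, LF[6]=C('8')+1=10+1=11
L[7]='$': occ=0, LF[7]=C('$')+0=0+0=0
L[8]='4': occ=1, LF[8]=C('4')+1=1+1=2
L[9]='6': occ=1, LF[9]=C('6')+1=5+1=6
L[10]='7': occ=1, LF[10]=C('7')+1=7+1=8
L[11]='4': occ=2, LF[11]=C('4')+2=1+2=3
L[12]='7': occ=2, LF[12]=C('7')+2=7+2=9
L[13]='5': occ=0, LF[13]=C('5')+0=4+0=4

Answer: 12 7 5 10 1 13 11 0 2 6 8 3 9 4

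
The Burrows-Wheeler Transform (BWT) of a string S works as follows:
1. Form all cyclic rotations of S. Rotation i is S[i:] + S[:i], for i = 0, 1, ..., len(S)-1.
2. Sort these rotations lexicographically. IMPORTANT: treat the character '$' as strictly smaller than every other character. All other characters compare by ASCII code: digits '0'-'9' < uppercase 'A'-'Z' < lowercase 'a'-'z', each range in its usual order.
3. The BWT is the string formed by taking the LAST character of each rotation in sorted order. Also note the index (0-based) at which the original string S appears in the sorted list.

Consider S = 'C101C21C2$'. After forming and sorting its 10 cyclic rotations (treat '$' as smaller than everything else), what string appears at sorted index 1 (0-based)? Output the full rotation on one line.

All 10 rotations (rotation i = S[i:]+S[:i]):
  rot[0] = C101C21C2$
  rot[1] = 101C21C2$C
  rot[2] = 01C21C2$C1
  rot[3] = 1C21C2$C10
  rot[4] = C21C2$C101
  rot[5] = 21C2$C101C
  rot[6] = 1C2$C101C2
  rot[7] = C2$C101C21
  rot[8] = 2$C101C21C
  rot[9] = $C101C21C2
Sorted (with $ < everything):
  sorted[0] = $C101C21C2
  sorted[1] = 01C21C2$C1
  sorted[2] = 101C21C2$C
  sorted[3] = 1C2$C101C2
  sorted[4] = 1C21C2$C10
  sorted[5] = 2$C101C21C
  sorted[6] = 21C2$C101C
  sorted[7] = C101C21C2$
  sorted[8] = C2$C101C21
  sorted[9] = C21C2$C101
sorted[1] = 01C21C2$C1

Answer: 01C21C2$C1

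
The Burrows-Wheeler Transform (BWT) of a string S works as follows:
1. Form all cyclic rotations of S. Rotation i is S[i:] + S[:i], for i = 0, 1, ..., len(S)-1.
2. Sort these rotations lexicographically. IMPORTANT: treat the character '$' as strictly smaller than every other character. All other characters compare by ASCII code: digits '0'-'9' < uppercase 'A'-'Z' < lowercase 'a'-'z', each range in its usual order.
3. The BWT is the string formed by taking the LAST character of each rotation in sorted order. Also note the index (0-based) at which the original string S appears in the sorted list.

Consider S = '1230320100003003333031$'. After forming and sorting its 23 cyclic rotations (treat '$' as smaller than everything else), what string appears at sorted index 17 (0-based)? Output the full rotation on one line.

All 23 rotations (rotation i = S[i:]+S[:i]):
  rot[0] = 1230320100003003333031$
  rot[1] = 230320100003003333031$1
  rot[2] = 30320100003003333031$12
  rot[3] = 0320100003003333031$123
  rot[4] = 320100003003333031$1230
  rot[5] = 20100003003333031$12303
  rot[6] = 0100003003333031$123032
  rot[7] = 100003003333031$1230320
  rot[8] = 00003003333031$12303201
  rot[9] = 0003003333031$123032010
  rot[10] = 003003333031$1230320100
  rot[11] = 03003333031$12303201000
  rot[12] = 3003333031$123032010000
  rot[13] = 003333031$1230320100003
  rot[14] = 03333031$12303201000030
  rot[15] = 3333031$123032010000300
  rot[16] = 333031$1230320100003003
  rot[17] = 33031$12303201000030033
  rot[18] = 3031$123032010000300333
  rot[19] = 031$1230320100003003333
  rot[20] = 31$12303201000030033330
  rot[21] = 1$123032010000300333303
  rot[22] = $1230320100003003333031
Sorted (with $ < everything):
  sorted[0] = $1230320100003003333031
  sorted[1] = 00003003333031$12303201
  sorted[2] = 0003003333031$123032010
  sorted[3] = 003003333031$1230320100
  sorted[4] = 003333031$1230320100003
  sorted[5] = 0100003003333031$123032
  sorted[6] = 03003333031$12303201000
  sorted[7] = 031$1230320100003003333
  sorted[8] = 0320100003003333031$123
  sorted[9] = 03333031$12303201000030
  sorted[10] = 1$123032010000300333303
  sorted[11] = 100003003333031$1230320
  sorted[12] = 1230320100003003333031$
  sorted[13] = 20100003003333031$12303
  sorted[14] = 230320100003003333031$1
  sorted[15] = 3003333031$123032010000
  sorted[16] = 3031$123032010000300333
  sorted[17] = 30320100003003333031$12
  sorted[18] = 31$12303201000030033330
  sorted[19] = 320100003003333031$1230
  sorted[20] = 33031$12303201000030033
  sorted[21] = 333031$1230320100003003
  sorted[22] = 3333031$123032010000300
sorted[17] = 30320100003003333031$12

Answer: 30320100003003333031$12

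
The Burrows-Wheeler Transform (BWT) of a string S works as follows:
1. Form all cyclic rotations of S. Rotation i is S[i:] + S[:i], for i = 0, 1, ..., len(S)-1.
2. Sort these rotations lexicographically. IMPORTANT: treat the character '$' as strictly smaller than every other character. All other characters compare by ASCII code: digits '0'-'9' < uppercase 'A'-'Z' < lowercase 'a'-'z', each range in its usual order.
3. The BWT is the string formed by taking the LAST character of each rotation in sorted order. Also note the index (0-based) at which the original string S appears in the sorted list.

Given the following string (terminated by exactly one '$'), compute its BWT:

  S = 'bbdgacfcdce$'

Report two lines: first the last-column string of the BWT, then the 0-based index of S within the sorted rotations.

Answer: eg$bfdacbccd
2

Derivation:
All 12 rotations (rotation i = S[i:]+S[:i]):
  rot[0] = bbdgacfcdce$
  rot[1] = bdgacfcdce$b
  rot[2] = dgacfcdce$bb
  rot[3] = gacfcdce$bbd
  rot[4] = acfcdce$bbdg
  rot[5] = cfcdce$bbdga
  rot[6] = fcdce$bbdgac
  rot[7] = cdce$bbdgacf
  rot[8] = dce$bbdgacfc
  rot[9] = ce$bbdgacfcd
  rot[10] = e$bbdgacfcdc
  rot[11] = $bbdgacfcdce
Sorted (with $ < everything):
  sorted[0] = $bbdgacfcdce  (last char: 'e')
  sorted[1] = acfcdce$bbdg  (last char: 'g')
  sorted[2] = bbdgacfcdce$  (last char: '$')
  sorted[3] = bdgacfcdce$b  (last char: 'b')
  sorted[4] = cdce$bbdgacf  (last char: 'f')
  sorted[5] = ce$bbdgacfcd  (last char: 'd')
  sorted[6] = cfcdce$bbdga  (last char: 'a')
  sorted[7] = dce$bbdgacfc  (last char: 'c')
  sorted[8] = dgacfcdce$bb  (last char: 'b')
  sorted[9] = e$bbdgacfcdc  (last char: 'c')
  sorted[10] = fcdce$bbdgac  (last char: 'c')
  sorted[11] = gacfcdce$bbd  (last char: 'd')
Last column: eg$bfdacbccd
Original string S is at sorted index 2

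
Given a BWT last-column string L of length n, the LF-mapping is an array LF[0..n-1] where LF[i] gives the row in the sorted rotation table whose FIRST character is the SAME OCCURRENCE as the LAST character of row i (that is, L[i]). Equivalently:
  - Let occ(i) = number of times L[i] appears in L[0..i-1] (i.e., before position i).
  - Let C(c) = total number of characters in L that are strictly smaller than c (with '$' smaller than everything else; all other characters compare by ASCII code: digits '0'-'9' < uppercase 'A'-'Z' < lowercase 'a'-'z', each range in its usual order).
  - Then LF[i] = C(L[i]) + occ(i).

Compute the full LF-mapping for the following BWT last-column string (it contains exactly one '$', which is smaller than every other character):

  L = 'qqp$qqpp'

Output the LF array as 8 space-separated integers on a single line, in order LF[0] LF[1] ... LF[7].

Char counts: '$':1, 'p':3, 'q':4
C (first-col start): C('$')=0, C('p')=1, C('q')=4
L[0]='q': occ=0, LF[0]=C('q')+0=4+0=4
L[1]='q': occ=1, LF[1]=C('q')+1=4+1=5
L[2]='p': occ=0, LF[2]=C('p')+0=1+0=1
L[3]='$': occ=0, LF[3]=C('$')+0=0+0=0
L[4]='q': occ=2, LF[4]=C('q')+2=4+2=6
L[5]='q': occ=3, LF[5]=C('q')+3=4+3=7
L[6]='p': occ=1, LF[6]=C('p')+1=1+1=2
L[7]='p': occ=2, LF[7]=C('p')+2=1+2=3

Answer: 4 5 1 0 6 7 2 3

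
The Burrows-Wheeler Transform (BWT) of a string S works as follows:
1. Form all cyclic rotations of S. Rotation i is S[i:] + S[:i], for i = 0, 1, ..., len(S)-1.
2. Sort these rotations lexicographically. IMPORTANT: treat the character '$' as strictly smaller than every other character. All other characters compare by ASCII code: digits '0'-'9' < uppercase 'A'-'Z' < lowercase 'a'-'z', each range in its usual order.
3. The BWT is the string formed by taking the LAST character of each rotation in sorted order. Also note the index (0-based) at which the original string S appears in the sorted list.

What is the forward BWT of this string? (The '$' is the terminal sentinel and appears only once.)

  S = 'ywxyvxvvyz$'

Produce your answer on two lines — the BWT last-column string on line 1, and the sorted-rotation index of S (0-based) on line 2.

Answer: zxyvyvwx$vy
8

Derivation:
All 11 rotations (rotation i = S[i:]+S[:i]):
  rot[0] = ywxyvxvvyz$
  rot[1] = wxyvxvvyz$y
  rot[2] = xyvxvvyz$yw
  rot[3] = yvxvvyz$ywx
  rot[4] = vxvvyz$ywxy
  rot[5] = xvvyz$ywxyv
  rot[6] = vvyz$ywxyvx
  rot[7] = vyz$ywxyvxv
  rot[8] = yz$ywxyvxvv
  rot[9] = z$ywxyvxvvy
  rot[10] = $ywxyvxvvyz
Sorted (with $ < everything):
  sorted[0] = $ywxyvxvvyz  (last char: 'z')
  sorted[1] = vvyz$ywxyvx  (last char: 'x')
  sorted[2] = vxvvyz$ywxy  (last char: 'y')
  sorted[3] = vyz$ywxyvxv  (last char: 'v')
  sorted[4] = wxyvxvvyz$y  (last char: 'y')
  sorted[5] = xvvyz$ywxyv  (last char: 'v')
  sorted[6] = xyvxvvyz$yw  (last char: 'w')
  sorted[7] = yvxvvyz$ywx  (last char: 'x')
  sorted[8] = ywxyvxvvyz$  (last char: '$')
  sorted[9] = yz$ywxyvxvv  (last char: 'v')
  sorted[10] = z$ywxyvxvvy  (last char: 'y')
Last column: zxyvyvwx$vy
Original string S is at sorted index 8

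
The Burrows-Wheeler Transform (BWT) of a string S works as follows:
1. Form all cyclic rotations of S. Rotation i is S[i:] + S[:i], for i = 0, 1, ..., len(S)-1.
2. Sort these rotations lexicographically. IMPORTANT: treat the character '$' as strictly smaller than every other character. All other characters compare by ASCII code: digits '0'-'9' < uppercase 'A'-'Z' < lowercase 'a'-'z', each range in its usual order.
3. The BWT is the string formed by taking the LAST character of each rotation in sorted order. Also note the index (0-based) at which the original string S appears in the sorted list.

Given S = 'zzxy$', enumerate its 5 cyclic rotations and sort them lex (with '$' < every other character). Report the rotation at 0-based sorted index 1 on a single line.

Answer: xy$zz

Derivation:
All 5 rotations (rotation i = S[i:]+S[:i]):
  rot[0] = zzxy$
  rot[1] = zxy$z
  rot[2] = xy$zz
  rot[3] = y$zzx
  rot[4] = $zzxy
Sorted (with $ < everything):
  sorted[0] = $zzxy
  sorted[1] = xy$zz
  sorted[2] = y$zzx
  sorted[3] = zxy$z
  sorted[4] = zzxy$
sorted[1] = xy$zz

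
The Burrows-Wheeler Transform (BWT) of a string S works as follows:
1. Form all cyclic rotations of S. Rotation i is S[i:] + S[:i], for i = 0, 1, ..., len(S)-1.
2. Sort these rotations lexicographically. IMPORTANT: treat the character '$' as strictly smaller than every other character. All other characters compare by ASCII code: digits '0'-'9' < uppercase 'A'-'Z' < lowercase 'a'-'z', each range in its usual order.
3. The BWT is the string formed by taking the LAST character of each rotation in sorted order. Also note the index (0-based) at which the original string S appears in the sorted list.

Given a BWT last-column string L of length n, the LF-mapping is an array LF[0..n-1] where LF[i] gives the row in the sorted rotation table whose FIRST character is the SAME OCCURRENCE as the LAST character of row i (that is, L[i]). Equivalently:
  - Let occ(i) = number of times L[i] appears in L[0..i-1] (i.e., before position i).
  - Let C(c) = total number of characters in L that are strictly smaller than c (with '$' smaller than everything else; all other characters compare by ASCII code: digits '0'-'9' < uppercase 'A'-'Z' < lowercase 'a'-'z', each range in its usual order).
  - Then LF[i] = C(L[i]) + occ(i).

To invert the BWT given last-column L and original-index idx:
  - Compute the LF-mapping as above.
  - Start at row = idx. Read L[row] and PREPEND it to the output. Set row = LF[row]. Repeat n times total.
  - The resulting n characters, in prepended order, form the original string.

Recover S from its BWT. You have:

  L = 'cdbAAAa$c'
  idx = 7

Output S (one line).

Answer: cdAAbAac$

Derivation:
LF mapping: 6 8 5 1 2 3 4 0 7
Walk LF starting at row 7, prepending L[row]:
  step 1: row=7, L[7]='$', prepend. Next row=LF[7]=0
  step 2: row=0, L[0]='c', prepend. Next row=LF[0]=6
  step 3: row=6, L[6]='a', prepend. Next row=LF[6]=4
  step 4: row=4, L[4]='A', prepend. Next row=LF[4]=2
  step 5: row=2, L[2]='b', prepend. Next row=LF[2]=5
  step 6: row=5, L[5]='A', prepend. Next row=LF[5]=3
  step 7: row=3, L[3]='A', prepend. Next row=LF[3]=1
  step 8: row=1, L[1]='d', prepend. Next row=LF[1]=8
  step 9: row=8, L[8]='c', prepend. Next row=LF[8]=7
Reversed output: cdAAbAac$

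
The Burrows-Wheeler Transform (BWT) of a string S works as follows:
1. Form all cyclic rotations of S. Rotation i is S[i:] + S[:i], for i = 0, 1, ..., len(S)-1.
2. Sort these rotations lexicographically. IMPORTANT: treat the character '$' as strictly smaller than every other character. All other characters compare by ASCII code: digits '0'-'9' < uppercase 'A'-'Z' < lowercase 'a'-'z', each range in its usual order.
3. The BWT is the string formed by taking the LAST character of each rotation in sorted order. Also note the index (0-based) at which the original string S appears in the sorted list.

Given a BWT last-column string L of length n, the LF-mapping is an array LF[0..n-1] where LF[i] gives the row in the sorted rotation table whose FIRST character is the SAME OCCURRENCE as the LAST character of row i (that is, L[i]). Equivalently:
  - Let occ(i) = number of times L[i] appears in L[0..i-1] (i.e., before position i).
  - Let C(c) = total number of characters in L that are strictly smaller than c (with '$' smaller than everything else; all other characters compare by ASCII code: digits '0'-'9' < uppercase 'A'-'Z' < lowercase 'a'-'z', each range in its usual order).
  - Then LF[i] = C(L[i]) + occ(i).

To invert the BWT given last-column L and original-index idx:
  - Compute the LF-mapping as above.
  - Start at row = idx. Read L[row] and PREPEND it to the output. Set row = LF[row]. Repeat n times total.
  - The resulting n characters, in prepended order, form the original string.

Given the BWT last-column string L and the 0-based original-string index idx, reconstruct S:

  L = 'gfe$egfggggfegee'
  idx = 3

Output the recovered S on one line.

Answer: egfgffeeeggeggg$

Derivation:
LF mapping: 9 6 1 0 2 10 7 11 12 13 14 8 3 15 4 5
Walk LF starting at row 3, prepending L[row]:
  step 1: row=3, L[3]='$', prepend. Next row=LF[3]=0
  step 2: row=0, L[0]='g', prepend. Next row=LF[0]=9
  step 3: row=9, L[9]='g', prepend. Next row=LF[9]=13
  step 4: row=13, L[13]='g', prepend. Next row=LF[13]=15
  step 5: row=15, L[15]='e', prepend. Next row=LF[15]=5
  step 6: row=5, L[5]='g', prepend. Next row=LF[5]=10
  step 7: row=10, L[10]='g', prepend. Next row=LF[10]=14
  step 8: row=14, L[14]='e', prepend. Next row=LF[14]=4
  step 9: row=4, L[4]='e', prepend. Next row=LF[4]=2
  step 10: row=2, L[2]='e', prepend. Next row=LF[2]=1
  step 11: row=1, L[1]='f', prepend. Next row=LF[1]=6
  step 12: row=6, L[6]='f', prepend. Next row=LF[6]=7
  step 13: row=7, L[7]='g', prepend. Next row=LF[7]=11
  step 14: row=11, L[11]='f', prepend. Next row=LF[11]=8
  step 15: row=8, L[8]='g', prepend. Next row=LF[8]=12
  step 16: row=12, L[12]='e', prepend. Next row=LF[12]=3
Reversed output: egfgffeeeggeggg$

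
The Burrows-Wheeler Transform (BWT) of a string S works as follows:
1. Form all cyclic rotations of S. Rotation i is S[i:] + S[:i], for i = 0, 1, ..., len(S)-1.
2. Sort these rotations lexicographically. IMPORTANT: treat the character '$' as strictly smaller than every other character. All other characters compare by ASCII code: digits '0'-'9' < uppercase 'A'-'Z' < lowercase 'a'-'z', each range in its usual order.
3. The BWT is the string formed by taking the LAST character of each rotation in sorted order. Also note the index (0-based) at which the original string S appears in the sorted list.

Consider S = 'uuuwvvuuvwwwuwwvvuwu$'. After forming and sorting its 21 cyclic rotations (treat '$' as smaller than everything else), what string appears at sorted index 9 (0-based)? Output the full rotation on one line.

All 21 rotations (rotation i = S[i:]+S[:i]):
  rot[0] = uuuwvvuuvwwwuwwvvuwu$
  rot[1] = uuwvvuuvwwwuwwvvuwu$u
  rot[2] = uwvvuuvwwwuwwvvuwu$uu
  rot[3] = wvvuuvwwwuwwvvuwu$uuu
  rot[4] = vvuuvwwwuwwvvuwu$uuuw
  rot[5] = vuuvwwwuwwvvuwu$uuuwv
  rot[6] = uuvwwwuwwvvuwu$uuuwvv
  rot[7] = uvwwwuwwvvuwu$uuuwvvu
  rot[8] = vwwwuwwvvuwu$uuuwvvuu
  rot[9] = wwwuwwvvuwu$uuuwvvuuv
  rot[10] = wwuwwvvuwu$uuuwvvuuvw
  rot[11] = wuwwvvuwu$uuuwvvuuvww
  rot[12] = uwwvvuwu$uuuwvvuuvwww
  rot[13] = wwvvuwu$uuuwvvuuvwwwu
  rot[14] = wvvuwu$uuuwvvuuvwwwuw
  rot[15] = vvuwu$uuuwvvuuvwwwuww
  rot[16] = vuwu$uuuwvvuuvwwwuwwv
  rot[17] = uwu$uuuwvvuuvwwwuwwvv
  rot[18] = wu$uuuwvvuuvwwwuwwvvu
  rot[19] = u$uuuwvvuuvwwwuwwvvuw
  rot[20] = $uuuwvvuuvwwwuwwvvuwu
Sorted (with $ < everything):
  sorted[0] = $uuuwvvuuvwwwuwwvvuwu
  sorted[1] = u$uuuwvvuuvwwwuwwvvuw
  sorted[2] = uuuwvvuuvwwwuwwvvuwu$
  sorted[3] = uuvwwwuwwvvuwu$uuuwvv
  sorted[4] = uuwvvuuvwwwuwwvvuwu$u
  sorted[5] = uvwwwuwwvvuwu$uuuwvvu
  sorted[6] = uwu$uuuwvvuuvwwwuwwvv
  sorted[7] = uwvvuuvwwwuwwvvuwu$uu
  sorted[8] = uwwvvuwu$uuuwvvuuvwww
  sorted[9] = vuuvwwwuwwvvuwu$uuuwv
  sorted[10] = vuwu$uuuwvvuuvwwwuwwv
  sorted[11] = vvuuvwwwuwwvvuwu$uuuw
  sorted[12] = vvuwu$uuuwvvuuvwwwuww
  sorted[13] = vwwwuwwvvuwu$uuuwvvuu
  sorted[14] = wu$uuuwvvuuvwwwuwwvvu
  sorted[15] = wuwwvvuwu$uuuwvvuuvww
  sorted[16] = wvvuuvwwwuwwvvuwu$uuu
  sorted[17] = wvvuwu$uuuwvvuuvwwwuw
  sorted[18] = wwuwwvvuwu$uuuwvvuuvw
  sorted[19] = wwvvuwu$uuuwvvuuvwwwu
  sorted[20] = wwwuwwvvuwu$uuuwvvuuv
sorted[9] = vuuvwwwuwwvvuwu$uuuwv

Answer: vuuvwwwuwwvvuwu$uuuwv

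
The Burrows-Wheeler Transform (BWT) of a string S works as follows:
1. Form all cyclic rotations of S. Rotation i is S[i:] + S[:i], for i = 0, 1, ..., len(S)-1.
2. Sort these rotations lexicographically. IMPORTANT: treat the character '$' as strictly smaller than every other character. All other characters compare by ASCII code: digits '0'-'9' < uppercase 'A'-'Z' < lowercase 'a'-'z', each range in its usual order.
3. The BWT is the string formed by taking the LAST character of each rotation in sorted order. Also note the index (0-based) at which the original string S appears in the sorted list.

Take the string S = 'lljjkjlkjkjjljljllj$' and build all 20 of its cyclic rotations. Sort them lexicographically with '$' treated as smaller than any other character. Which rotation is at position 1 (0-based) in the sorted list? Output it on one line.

All 20 rotations (rotation i = S[i:]+S[:i]):
  rot[0] = lljjkjlkjkjjljljllj$
  rot[1] = ljjkjlkjkjjljljllj$l
  rot[2] = jjkjlkjkjjljljllj$ll
  rot[3] = jkjlkjkjjljljllj$llj
  rot[4] = kjlkjkjjljljllj$lljj
  rot[5] = jlkjkjjljljllj$lljjk
  rot[6] = lkjkjjljljllj$lljjkj
  rot[7] = kjkjjljljllj$lljjkjl
  rot[8] = jkjjljljllj$lljjkjlk
  rot[9] = kjjljljllj$lljjkjlkj
  rot[10] = jjljljllj$lljjkjlkjk
  rot[11] = jljljllj$lljjkjlkjkj
  rot[12] = ljljllj$lljjkjlkjkjj
  rot[13] = jljllj$lljjkjlkjkjjl
  rot[14] = ljllj$lljjkjlkjkjjlj
  rot[15] = jllj$lljjkjlkjkjjljl
  rot[16] = llj$lljjkjlkjkjjljlj
  rot[17] = lj$lljjkjlkjkjjljljl
  rot[18] = j$lljjkjlkjkjjljljll
  rot[19] = $lljjkjlkjkjjljljllj
Sorted (with $ < everything):
  sorted[0] = $lljjkjlkjkjjljljllj
  sorted[1] = j$lljjkjlkjkjjljljll
  sorted[2] = jjkjlkjkjjljljllj$ll
  sorted[3] = jjljljllj$lljjkjlkjk
  sorted[4] = jkjjljljllj$lljjkjlk
  sorted[5] = jkjlkjkjjljljllj$llj
  sorted[6] = jljljllj$lljjkjlkjkj
  sorted[7] = jljllj$lljjkjlkjkjjl
  sorted[8] = jlkjkjjljljllj$lljjk
  sorted[9] = jllj$lljjkjlkjkjjljl
  sorted[10] = kjjljljllj$lljjkjlkj
  sorted[11] = kjkjjljljllj$lljjkjl
  sorted[12] = kjlkjkjjljljllj$lljj
  sorted[13] = lj$lljjkjlkjkjjljljl
  sorted[14] = ljjkjlkjkjjljljllj$l
  sorted[15] = ljljllj$lljjkjlkjkjj
  sorted[16] = ljllj$lljjkjlkjkjjlj
  sorted[17] = lkjkjjljljllj$lljjkj
  sorted[18] = llj$lljjkjlkjkjjljlj
  sorted[19] = lljjkjlkjkjjljljllj$
sorted[1] = j$lljjkjlkjkjjljljll

Answer: j$lljjkjlkjkjjljljll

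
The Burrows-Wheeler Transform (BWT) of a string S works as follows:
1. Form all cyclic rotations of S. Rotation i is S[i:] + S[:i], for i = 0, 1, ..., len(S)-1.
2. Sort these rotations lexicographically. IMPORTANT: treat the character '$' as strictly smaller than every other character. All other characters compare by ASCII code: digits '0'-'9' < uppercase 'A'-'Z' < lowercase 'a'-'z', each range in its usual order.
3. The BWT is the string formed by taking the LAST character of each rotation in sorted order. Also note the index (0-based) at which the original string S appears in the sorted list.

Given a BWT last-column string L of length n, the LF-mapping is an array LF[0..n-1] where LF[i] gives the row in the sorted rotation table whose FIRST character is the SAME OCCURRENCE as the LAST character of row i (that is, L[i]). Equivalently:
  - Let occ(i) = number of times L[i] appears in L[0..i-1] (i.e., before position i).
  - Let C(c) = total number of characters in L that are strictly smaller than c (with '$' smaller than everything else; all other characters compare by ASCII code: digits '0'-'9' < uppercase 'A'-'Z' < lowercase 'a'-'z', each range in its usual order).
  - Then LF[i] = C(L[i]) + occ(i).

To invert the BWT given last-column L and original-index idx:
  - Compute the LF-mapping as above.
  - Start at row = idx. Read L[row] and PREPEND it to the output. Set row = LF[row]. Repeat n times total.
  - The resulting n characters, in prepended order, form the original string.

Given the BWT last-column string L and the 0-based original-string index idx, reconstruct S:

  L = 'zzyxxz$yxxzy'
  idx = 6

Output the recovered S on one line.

Answer: yyzzyxxzxxz$

Derivation:
LF mapping: 8 9 5 1 2 10 0 6 3 4 11 7
Walk LF starting at row 6, prepending L[row]:
  step 1: row=6, L[6]='$', prepend. Next row=LF[6]=0
  step 2: row=0, L[0]='z', prepend. Next row=LF[0]=8
  step 3: row=8, L[8]='x', prepend. Next row=LF[8]=3
  step 4: row=3, L[3]='x', prepend. Next row=LF[3]=1
  step 5: row=1, L[1]='z', prepend. Next row=LF[1]=9
  step 6: row=9, L[9]='x', prepend. Next row=LF[9]=4
  step 7: row=4, L[4]='x', prepend. Next row=LF[4]=2
  step 8: row=2, L[2]='y', prepend. Next row=LF[2]=5
  step 9: row=5, L[5]='z', prepend. Next row=LF[5]=10
  step 10: row=10, L[10]='z', prepend. Next row=LF[10]=11
  step 11: row=11, L[11]='y', prepend. Next row=LF[11]=7
  step 12: row=7, L[7]='y', prepend. Next row=LF[7]=6
Reversed output: yyzzyxxzxxz$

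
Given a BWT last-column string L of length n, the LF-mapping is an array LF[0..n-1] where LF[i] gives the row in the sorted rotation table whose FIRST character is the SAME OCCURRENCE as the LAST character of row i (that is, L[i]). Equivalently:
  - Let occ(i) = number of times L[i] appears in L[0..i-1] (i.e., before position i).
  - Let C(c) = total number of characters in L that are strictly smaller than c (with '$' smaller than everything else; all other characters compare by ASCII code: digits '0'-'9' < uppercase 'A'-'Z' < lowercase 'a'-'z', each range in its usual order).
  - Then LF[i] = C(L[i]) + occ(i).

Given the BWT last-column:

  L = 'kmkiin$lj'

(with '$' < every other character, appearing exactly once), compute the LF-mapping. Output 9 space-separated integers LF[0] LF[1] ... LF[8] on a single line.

Answer: 4 7 5 1 2 8 0 6 3

Derivation:
Char counts: '$':1, 'i':2, 'j':1, 'k':2, 'l':1, 'm':1, 'n':1
C (first-col start): C('$')=0, C('i')=1, C('j')=3, C('k')=4, C('l')=6, C('m')=7, C('n')=8
L[0]='k': occ=0, LF[0]=C('k')+0=4+0=4
L[1]='m': occ=0, LF[1]=C('m')+0=7+0=7
L[2]='k': occ=1, LF[2]=C('k')+1=4+1=5
L[3]='i': occ=0, LF[3]=C('i')+0=1+0=1
L[4]='i': occ=1, LF[4]=C('i')+1=1+1=2
L[5]='n': occ=0, LF[5]=C('n')+0=8+0=8
L[6]='$': occ=0, LF[6]=C('$')+0=0+0=0
L[7]='l': occ=0, LF[7]=C('l')+0=6+0=6
L[8]='j': occ=0, LF[8]=C('j')+0=3+0=3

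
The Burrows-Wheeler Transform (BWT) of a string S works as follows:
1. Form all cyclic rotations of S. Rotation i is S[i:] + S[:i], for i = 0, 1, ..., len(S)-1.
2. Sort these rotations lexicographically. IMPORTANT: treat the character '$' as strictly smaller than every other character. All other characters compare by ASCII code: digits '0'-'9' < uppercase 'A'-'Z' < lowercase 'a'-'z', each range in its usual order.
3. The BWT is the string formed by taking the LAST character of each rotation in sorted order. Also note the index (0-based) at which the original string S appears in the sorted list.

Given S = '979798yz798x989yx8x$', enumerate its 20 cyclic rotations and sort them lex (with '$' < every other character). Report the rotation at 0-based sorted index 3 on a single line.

All 20 rotations (rotation i = S[i:]+S[:i]):
  rot[0] = 979798yz798x989yx8x$
  rot[1] = 79798yz798x989yx8x$9
  rot[2] = 9798yz798x989yx8x$97
  rot[3] = 798yz798x989yx8x$979
  rot[4] = 98yz798x989yx8x$9797
  rot[5] = 8yz798x989yx8x$97979
  rot[6] = yz798x989yx8x$979798
  rot[7] = z798x989yx8x$979798y
  rot[8] = 798x989yx8x$979798yz
  rot[9] = 98x989yx8x$979798yz7
  rot[10] = 8x989yx8x$979798yz79
  rot[11] = x989yx8x$979798yz798
  rot[12] = 989yx8x$979798yz798x
  rot[13] = 89yx8x$979798yz798x9
  rot[14] = 9yx8x$979798yz798x98
  rot[15] = yx8x$979798yz798x989
  rot[16] = x8x$979798yz798x989y
  rot[17] = 8x$979798yz798x989yx
  rot[18] = x$979798yz798x989yx8
  rot[19] = $979798yz798x989yx8x
Sorted (with $ < everything):
  sorted[0] = $979798yz798x989yx8x
  sorted[1] = 79798yz798x989yx8x$9
  sorted[2] = 798x989yx8x$979798yz
  sorted[3] = 798yz798x989yx8x$979
  sorted[4] = 89yx8x$979798yz798x9
  sorted[5] = 8x$979798yz798x989yx
  sorted[6] = 8x989yx8x$979798yz79
  sorted[7] = 8yz798x989yx8x$97979
  sorted[8] = 979798yz798x989yx8x$
  sorted[9] = 9798yz798x989yx8x$97
  sorted[10] = 989yx8x$979798yz798x
  sorted[11] = 98x989yx8x$979798yz7
  sorted[12] = 98yz798x989yx8x$9797
  sorted[13] = 9yx8x$979798yz798x98
  sorted[14] = x$979798yz798x989yx8
  sorted[15] = x8x$979798yz798x989y
  sorted[16] = x989yx8x$979798yz798
  sorted[17] = yx8x$979798yz798x989
  sorted[18] = yz798x989yx8x$979798
  sorted[19] = z798x989yx8x$979798y
sorted[3] = 798yz798x989yx8x$979

Answer: 798yz798x989yx8x$979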